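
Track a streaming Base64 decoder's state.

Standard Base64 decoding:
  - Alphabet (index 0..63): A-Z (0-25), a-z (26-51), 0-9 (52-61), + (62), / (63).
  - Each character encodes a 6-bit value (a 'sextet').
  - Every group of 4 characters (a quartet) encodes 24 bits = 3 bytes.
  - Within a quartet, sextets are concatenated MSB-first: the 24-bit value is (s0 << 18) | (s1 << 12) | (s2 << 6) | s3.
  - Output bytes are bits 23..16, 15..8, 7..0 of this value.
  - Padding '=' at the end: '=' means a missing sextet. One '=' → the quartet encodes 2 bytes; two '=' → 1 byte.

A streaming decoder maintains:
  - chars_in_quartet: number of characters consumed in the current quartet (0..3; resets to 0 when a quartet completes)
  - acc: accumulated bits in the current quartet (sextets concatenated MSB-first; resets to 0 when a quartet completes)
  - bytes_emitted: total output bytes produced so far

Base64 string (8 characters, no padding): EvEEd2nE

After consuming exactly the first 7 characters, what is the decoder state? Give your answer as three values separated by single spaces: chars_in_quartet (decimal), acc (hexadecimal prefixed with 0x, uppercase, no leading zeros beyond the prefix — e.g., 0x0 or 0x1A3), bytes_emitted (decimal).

Answer: 3 0x1DDA7 3

Derivation:
After char 0 ('E'=4): chars_in_quartet=1 acc=0x4 bytes_emitted=0
After char 1 ('v'=47): chars_in_quartet=2 acc=0x12F bytes_emitted=0
After char 2 ('E'=4): chars_in_quartet=3 acc=0x4BC4 bytes_emitted=0
After char 3 ('E'=4): chars_in_quartet=4 acc=0x12F104 -> emit 12 F1 04, reset; bytes_emitted=3
After char 4 ('d'=29): chars_in_quartet=1 acc=0x1D bytes_emitted=3
After char 5 ('2'=54): chars_in_quartet=2 acc=0x776 bytes_emitted=3
After char 6 ('n'=39): chars_in_quartet=3 acc=0x1DDA7 bytes_emitted=3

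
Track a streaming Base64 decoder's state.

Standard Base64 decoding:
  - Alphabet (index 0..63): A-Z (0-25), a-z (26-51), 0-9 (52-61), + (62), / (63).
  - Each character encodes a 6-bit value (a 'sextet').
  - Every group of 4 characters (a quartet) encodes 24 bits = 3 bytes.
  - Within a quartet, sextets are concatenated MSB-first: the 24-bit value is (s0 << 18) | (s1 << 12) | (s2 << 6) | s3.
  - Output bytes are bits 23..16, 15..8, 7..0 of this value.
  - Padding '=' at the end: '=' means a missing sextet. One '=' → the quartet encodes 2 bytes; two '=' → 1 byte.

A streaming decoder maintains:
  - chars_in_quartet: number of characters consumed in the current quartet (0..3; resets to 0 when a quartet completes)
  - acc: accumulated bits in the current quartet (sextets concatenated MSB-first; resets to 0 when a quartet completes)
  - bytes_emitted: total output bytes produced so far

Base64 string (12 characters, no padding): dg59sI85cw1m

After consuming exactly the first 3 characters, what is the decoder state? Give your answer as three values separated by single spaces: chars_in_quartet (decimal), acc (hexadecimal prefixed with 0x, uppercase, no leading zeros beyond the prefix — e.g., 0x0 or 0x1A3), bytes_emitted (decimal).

After char 0 ('d'=29): chars_in_quartet=1 acc=0x1D bytes_emitted=0
After char 1 ('g'=32): chars_in_quartet=2 acc=0x760 bytes_emitted=0
After char 2 ('5'=57): chars_in_quartet=3 acc=0x1D839 bytes_emitted=0

Answer: 3 0x1D839 0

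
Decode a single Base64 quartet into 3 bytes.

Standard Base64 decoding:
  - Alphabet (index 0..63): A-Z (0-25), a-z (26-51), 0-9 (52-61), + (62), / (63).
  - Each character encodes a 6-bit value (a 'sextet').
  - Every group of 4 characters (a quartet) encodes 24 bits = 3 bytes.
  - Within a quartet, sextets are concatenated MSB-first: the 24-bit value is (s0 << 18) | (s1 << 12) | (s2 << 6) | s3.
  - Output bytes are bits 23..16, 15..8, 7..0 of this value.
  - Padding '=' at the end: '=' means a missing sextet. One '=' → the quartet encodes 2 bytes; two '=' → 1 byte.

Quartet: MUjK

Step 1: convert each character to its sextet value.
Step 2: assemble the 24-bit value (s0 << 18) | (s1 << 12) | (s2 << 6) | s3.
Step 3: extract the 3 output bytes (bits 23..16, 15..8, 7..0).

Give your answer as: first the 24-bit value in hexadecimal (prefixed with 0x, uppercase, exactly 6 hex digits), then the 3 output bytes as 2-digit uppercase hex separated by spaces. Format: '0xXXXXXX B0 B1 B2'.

Answer: 0x3148CA 31 48 CA

Derivation:
Sextets: M=12, U=20, j=35, K=10
24-bit: (12<<18) | (20<<12) | (35<<6) | 10
      = 0x300000 | 0x014000 | 0x0008C0 | 0x00000A
      = 0x3148CA
Bytes: (v>>16)&0xFF=31, (v>>8)&0xFF=48, v&0xFF=CA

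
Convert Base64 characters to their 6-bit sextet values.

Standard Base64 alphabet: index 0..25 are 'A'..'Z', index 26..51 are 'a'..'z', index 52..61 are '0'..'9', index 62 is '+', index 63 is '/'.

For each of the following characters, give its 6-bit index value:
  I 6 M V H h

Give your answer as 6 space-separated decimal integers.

Answer: 8 58 12 21 7 33

Derivation:
'I': A..Z range, ord('I') − ord('A') = 8
'6': 0..9 range, 52 + ord('6') − ord('0') = 58
'M': A..Z range, ord('M') − ord('A') = 12
'V': A..Z range, ord('V') − ord('A') = 21
'H': A..Z range, ord('H') − ord('A') = 7
'h': a..z range, 26 + ord('h') − ord('a') = 33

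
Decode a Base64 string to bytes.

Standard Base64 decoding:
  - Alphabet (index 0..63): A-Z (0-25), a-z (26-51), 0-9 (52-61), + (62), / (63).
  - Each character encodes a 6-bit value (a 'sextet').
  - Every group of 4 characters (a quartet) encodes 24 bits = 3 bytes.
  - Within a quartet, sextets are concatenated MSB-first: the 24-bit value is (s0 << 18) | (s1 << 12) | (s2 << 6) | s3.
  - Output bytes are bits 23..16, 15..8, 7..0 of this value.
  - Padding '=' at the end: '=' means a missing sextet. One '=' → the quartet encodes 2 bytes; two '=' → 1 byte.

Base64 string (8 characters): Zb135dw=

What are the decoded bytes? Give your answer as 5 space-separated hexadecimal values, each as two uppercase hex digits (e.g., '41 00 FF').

Answer: 65 BD 77 E5 DC

Derivation:
After char 0 ('Z'=25): chars_in_quartet=1 acc=0x19 bytes_emitted=0
After char 1 ('b'=27): chars_in_quartet=2 acc=0x65B bytes_emitted=0
After char 2 ('1'=53): chars_in_quartet=3 acc=0x196F5 bytes_emitted=0
After char 3 ('3'=55): chars_in_quartet=4 acc=0x65BD77 -> emit 65 BD 77, reset; bytes_emitted=3
After char 4 ('5'=57): chars_in_quartet=1 acc=0x39 bytes_emitted=3
After char 5 ('d'=29): chars_in_quartet=2 acc=0xE5D bytes_emitted=3
After char 6 ('w'=48): chars_in_quartet=3 acc=0x39770 bytes_emitted=3
Padding '=': partial quartet acc=0x39770 -> emit E5 DC; bytes_emitted=5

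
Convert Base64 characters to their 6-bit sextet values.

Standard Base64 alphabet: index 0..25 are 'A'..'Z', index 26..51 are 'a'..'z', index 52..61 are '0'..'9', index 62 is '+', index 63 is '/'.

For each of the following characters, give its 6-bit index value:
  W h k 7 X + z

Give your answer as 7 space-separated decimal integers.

Answer: 22 33 36 59 23 62 51

Derivation:
'W': A..Z range, ord('W') − ord('A') = 22
'h': a..z range, 26 + ord('h') − ord('a') = 33
'k': a..z range, 26 + ord('k') − ord('a') = 36
'7': 0..9 range, 52 + ord('7') − ord('0') = 59
'X': A..Z range, ord('X') − ord('A') = 23
'+': index 62
'z': a..z range, 26 + ord('z') − ord('a') = 51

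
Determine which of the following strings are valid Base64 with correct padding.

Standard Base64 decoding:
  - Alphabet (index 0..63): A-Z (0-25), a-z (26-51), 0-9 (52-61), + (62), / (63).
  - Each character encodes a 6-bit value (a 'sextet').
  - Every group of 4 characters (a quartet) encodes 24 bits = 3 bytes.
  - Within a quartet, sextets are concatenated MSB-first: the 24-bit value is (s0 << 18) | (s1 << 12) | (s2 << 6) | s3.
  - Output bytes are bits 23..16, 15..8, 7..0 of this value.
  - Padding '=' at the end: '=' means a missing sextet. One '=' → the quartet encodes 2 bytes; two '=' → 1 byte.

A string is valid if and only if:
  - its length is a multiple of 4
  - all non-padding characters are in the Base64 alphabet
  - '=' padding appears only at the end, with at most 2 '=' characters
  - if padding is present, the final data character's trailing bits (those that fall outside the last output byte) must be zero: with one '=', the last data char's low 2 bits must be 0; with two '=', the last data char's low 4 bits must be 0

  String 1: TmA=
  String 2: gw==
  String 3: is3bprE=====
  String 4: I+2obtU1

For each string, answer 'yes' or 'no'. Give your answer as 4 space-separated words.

String 1: 'TmA=' → valid
String 2: 'gw==' → valid
String 3: 'is3bprE=====' → invalid (5 pad chars (max 2))
String 4: 'I+2obtU1' → valid

Answer: yes yes no yes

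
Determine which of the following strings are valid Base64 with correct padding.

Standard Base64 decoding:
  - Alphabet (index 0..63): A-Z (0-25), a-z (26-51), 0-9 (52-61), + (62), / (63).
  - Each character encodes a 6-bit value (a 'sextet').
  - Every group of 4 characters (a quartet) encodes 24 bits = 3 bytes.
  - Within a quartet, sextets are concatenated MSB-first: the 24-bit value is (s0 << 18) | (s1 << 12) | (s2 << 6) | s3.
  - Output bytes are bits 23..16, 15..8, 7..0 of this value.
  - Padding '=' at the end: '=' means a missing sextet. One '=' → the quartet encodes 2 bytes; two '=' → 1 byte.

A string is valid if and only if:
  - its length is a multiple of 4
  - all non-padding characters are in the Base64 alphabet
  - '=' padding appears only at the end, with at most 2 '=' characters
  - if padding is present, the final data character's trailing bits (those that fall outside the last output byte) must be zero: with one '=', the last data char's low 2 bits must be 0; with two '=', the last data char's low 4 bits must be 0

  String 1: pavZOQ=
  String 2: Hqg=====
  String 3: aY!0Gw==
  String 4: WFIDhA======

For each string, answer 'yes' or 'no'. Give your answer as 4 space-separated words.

String 1: 'pavZOQ=' → invalid (len=7 not mult of 4)
String 2: 'Hqg=====' → invalid (5 pad chars (max 2))
String 3: 'aY!0Gw==' → invalid (bad char(s): ['!'])
String 4: 'WFIDhA======' → invalid (6 pad chars (max 2))

Answer: no no no no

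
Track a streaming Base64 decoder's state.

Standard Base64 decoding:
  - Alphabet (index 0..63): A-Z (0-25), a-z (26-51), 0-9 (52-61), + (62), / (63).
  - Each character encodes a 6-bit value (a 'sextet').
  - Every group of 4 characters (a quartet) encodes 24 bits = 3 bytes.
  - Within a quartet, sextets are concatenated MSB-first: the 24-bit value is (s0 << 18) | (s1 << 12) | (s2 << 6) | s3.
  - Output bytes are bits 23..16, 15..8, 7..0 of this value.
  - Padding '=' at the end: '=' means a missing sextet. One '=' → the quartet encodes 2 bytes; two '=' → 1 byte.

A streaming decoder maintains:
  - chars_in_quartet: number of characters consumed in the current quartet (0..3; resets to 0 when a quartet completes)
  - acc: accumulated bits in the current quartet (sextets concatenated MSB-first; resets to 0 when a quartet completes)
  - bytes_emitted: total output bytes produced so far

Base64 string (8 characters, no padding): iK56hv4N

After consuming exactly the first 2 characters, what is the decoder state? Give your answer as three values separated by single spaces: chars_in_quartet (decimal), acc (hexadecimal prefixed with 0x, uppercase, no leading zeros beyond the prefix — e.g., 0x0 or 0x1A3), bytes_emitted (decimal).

Answer: 2 0x88A 0

Derivation:
After char 0 ('i'=34): chars_in_quartet=1 acc=0x22 bytes_emitted=0
After char 1 ('K'=10): chars_in_quartet=2 acc=0x88A bytes_emitted=0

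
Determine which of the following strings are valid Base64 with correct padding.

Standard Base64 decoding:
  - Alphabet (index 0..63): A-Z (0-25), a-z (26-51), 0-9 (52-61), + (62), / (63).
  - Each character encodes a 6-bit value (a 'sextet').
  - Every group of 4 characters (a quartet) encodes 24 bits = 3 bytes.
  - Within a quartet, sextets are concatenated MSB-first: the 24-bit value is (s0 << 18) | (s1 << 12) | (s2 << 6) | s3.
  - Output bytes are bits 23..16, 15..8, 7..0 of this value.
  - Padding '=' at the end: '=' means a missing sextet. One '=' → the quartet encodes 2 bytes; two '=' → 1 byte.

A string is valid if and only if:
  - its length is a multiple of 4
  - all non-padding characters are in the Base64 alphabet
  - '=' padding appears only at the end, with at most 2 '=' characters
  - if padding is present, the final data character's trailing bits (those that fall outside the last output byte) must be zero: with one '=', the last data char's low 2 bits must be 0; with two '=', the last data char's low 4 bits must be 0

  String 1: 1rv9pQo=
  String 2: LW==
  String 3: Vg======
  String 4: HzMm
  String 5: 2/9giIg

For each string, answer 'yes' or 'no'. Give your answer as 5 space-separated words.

Answer: yes no no yes no

Derivation:
String 1: '1rv9pQo=' → valid
String 2: 'LW==' → invalid (bad trailing bits)
String 3: 'Vg======' → invalid (6 pad chars (max 2))
String 4: 'HzMm' → valid
String 5: '2/9giIg' → invalid (len=7 not mult of 4)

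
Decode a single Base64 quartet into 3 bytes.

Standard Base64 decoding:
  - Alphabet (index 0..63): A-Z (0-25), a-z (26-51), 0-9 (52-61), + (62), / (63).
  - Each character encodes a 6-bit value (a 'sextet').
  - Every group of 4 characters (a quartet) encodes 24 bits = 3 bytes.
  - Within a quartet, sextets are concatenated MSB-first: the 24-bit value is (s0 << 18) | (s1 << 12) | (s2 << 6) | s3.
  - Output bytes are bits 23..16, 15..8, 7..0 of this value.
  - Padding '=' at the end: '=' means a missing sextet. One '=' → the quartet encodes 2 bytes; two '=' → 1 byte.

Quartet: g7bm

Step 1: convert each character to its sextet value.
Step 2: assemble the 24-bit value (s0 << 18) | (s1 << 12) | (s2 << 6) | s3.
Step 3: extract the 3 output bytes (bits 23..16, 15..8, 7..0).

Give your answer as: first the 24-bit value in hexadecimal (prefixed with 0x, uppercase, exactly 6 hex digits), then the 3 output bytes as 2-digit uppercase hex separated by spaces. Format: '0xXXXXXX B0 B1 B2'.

Sextets: g=32, 7=59, b=27, m=38
24-bit: (32<<18) | (59<<12) | (27<<6) | 38
      = 0x800000 | 0x03B000 | 0x0006C0 | 0x000026
      = 0x83B6E6
Bytes: (v>>16)&0xFF=83, (v>>8)&0xFF=B6, v&0xFF=E6

Answer: 0x83B6E6 83 B6 E6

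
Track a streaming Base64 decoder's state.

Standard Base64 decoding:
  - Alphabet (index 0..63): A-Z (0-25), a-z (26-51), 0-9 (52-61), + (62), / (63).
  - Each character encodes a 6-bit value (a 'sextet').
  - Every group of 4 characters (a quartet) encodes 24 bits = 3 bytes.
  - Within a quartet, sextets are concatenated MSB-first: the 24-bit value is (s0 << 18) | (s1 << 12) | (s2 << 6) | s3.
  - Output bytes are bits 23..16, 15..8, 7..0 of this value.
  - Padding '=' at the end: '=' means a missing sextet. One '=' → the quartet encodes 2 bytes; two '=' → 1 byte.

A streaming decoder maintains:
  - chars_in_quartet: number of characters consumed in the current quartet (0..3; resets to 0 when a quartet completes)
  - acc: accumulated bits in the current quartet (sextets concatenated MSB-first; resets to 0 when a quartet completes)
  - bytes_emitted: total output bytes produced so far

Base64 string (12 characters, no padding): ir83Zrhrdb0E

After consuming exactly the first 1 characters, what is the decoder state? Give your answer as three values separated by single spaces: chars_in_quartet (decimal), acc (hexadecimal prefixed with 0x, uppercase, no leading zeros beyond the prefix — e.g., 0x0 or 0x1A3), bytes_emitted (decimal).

Answer: 1 0x22 0

Derivation:
After char 0 ('i'=34): chars_in_quartet=1 acc=0x22 bytes_emitted=0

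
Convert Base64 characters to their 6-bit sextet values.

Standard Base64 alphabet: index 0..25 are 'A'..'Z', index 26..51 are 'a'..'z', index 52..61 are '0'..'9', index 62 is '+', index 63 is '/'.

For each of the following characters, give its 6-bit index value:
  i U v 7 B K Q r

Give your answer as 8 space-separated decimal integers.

Answer: 34 20 47 59 1 10 16 43

Derivation:
'i': a..z range, 26 + ord('i') − ord('a') = 34
'U': A..Z range, ord('U') − ord('A') = 20
'v': a..z range, 26 + ord('v') − ord('a') = 47
'7': 0..9 range, 52 + ord('7') − ord('0') = 59
'B': A..Z range, ord('B') − ord('A') = 1
'K': A..Z range, ord('K') − ord('A') = 10
'Q': A..Z range, ord('Q') − ord('A') = 16
'r': a..z range, 26 + ord('r') − ord('a') = 43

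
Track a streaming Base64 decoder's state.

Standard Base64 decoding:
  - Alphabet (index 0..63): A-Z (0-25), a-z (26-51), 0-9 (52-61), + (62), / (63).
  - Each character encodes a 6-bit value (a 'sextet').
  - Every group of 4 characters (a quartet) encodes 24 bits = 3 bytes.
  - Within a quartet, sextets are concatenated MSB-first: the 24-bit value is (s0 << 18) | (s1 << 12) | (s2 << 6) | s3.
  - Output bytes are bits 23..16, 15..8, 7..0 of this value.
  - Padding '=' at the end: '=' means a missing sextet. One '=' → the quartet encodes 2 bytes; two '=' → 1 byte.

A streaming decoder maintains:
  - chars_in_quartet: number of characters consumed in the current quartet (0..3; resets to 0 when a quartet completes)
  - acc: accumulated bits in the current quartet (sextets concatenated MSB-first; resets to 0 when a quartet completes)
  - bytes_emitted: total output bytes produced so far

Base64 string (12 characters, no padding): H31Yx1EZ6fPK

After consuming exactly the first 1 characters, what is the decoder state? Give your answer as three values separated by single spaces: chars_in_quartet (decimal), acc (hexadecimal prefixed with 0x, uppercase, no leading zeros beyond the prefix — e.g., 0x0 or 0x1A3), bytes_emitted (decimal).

After char 0 ('H'=7): chars_in_quartet=1 acc=0x7 bytes_emitted=0

Answer: 1 0x7 0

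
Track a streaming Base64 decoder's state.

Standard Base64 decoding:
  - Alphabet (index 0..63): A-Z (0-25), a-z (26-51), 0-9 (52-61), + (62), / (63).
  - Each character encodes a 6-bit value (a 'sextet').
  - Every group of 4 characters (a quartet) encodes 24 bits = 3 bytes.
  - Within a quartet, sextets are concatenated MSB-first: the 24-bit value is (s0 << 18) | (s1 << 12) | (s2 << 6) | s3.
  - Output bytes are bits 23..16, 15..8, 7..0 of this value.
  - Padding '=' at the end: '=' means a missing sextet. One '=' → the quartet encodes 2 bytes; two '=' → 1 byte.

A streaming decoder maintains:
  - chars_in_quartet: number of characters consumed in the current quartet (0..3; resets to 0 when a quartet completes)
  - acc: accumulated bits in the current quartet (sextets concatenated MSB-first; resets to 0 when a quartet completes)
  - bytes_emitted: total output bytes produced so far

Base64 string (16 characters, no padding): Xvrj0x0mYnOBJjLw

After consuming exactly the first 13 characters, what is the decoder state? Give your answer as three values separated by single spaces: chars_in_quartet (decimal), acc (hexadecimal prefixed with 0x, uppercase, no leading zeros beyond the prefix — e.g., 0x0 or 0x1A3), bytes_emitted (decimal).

After char 0 ('X'=23): chars_in_quartet=1 acc=0x17 bytes_emitted=0
After char 1 ('v'=47): chars_in_quartet=2 acc=0x5EF bytes_emitted=0
After char 2 ('r'=43): chars_in_quartet=3 acc=0x17BEB bytes_emitted=0
After char 3 ('j'=35): chars_in_quartet=4 acc=0x5EFAE3 -> emit 5E FA E3, reset; bytes_emitted=3
After char 4 ('0'=52): chars_in_quartet=1 acc=0x34 bytes_emitted=3
After char 5 ('x'=49): chars_in_quartet=2 acc=0xD31 bytes_emitted=3
After char 6 ('0'=52): chars_in_quartet=3 acc=0x34C74 bytes_emitted=3
After char 7 ('m'=38): chars_in_quartet=4 acc=0xD31D26 -> emit D3 1D 26, reset; bytes_emitted=6
After char 8 ('Y'=24): chars_in_quartet=1 acc=0x18 bytes_emitted=6
After char 9 ('n'=39): chars_in_quartet=2 acc=0x627 bytes_emitted=6
After char 10 ('O'=14): chars_in_quartet=3 acc=0x189CE bytes_emitted=6
After char 11 ('B'=1): chars_in_quartet=4 acc=0x627381 -> emit 62 73 81, reset; bytes_emitted=9
After char 12 ('J'=9): chars_in_quartet=1 acc=0x9 bytes_emitted=9

Answer: 1 0x9 9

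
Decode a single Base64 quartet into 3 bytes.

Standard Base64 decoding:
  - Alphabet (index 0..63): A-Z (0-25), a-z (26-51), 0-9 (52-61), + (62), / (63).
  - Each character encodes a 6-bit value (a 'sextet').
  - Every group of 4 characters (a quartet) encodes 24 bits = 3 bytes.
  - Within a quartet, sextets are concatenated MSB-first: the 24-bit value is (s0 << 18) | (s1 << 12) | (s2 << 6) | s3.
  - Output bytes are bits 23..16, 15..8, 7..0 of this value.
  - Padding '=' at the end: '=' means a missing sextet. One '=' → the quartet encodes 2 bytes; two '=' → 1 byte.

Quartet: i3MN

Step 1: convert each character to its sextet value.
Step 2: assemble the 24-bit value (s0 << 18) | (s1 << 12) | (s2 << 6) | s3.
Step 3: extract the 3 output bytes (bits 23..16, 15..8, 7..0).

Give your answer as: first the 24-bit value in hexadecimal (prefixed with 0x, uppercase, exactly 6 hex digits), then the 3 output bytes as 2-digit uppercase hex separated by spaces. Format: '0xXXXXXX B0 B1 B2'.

Answer: 0x8B730D 8B 73 0D

Derivation:
Sextets: i=34, 3=55, M=12, N=13
24-bit: (34<<18) | (55<<12) | (12<<6) | 13
      = 0x880000 | 0x037000 | 0x000300 | 0x00000D
      = 0x8B730D
Bytes: (v>>16)&0xFF=8B, (v>>8)&0xFF=73, v&0xFF=0D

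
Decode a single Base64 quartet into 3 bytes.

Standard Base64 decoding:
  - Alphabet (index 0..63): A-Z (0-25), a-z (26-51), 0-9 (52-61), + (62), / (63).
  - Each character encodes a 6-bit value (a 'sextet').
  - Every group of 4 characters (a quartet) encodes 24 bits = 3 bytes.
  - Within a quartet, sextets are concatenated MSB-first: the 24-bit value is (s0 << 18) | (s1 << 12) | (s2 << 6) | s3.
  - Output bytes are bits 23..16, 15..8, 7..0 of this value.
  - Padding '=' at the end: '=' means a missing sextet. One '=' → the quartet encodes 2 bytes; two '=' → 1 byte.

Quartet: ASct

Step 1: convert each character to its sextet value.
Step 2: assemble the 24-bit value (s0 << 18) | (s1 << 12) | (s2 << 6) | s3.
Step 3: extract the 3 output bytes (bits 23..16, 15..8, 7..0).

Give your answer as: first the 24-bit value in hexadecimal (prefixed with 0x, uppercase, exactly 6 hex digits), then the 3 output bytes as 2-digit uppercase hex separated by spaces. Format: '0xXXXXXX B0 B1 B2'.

Sextets: A=0, S=18, c=28, t=45
24-bit: (0<<18) | (18<<12) | (28<<6) | 45
      = 0x000000 | 0x012000 | 0x000700 | 0x00002D
      = 0x01272D
Bytes: (v>>16)&0xFF=01, (v>>8)&0xFF=27, v&0xFF=2D

Answer: 0x01272D 01 27 2D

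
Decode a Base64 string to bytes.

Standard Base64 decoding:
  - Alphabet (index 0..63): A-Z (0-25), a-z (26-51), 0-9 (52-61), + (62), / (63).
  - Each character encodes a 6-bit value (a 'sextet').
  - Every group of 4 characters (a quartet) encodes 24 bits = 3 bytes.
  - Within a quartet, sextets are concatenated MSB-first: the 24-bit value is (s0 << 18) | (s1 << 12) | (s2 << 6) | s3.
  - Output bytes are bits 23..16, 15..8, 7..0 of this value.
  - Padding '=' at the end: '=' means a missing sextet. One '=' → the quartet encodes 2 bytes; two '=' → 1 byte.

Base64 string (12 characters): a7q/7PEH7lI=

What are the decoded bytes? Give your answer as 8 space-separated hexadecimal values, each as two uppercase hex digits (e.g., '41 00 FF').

After char 0 ('a'=26): chars_in_quartet=1 acc=0x1A bytes_emitted=0
After char 1 ('7'=59): chars_in_quartet=2 acc=0x6BB bytes_emitted=0
After char 2 ('q'=42): chars_in_quartet=3 acc=0x1AEEA bytes_emitted=0
After char 3 ('/'=63): chars_in_quartet=4 acc=0x6BBABF -> emit 6B BA BF, reset; bytes_emitted=3
After char 4 ('7'=59): chars_in_quartet=1 acc=0x3B bytes_emitted=3
After char 5 ('P'=15): chars_in_quartet=2 acc=0xECF bytes_emitted=3
After char 6 ('E'=4): chars_in_quartet=3 acc=0x3B3C4 bytes_emitted=3
After char 7 ('H'=7): chars_in_quartet=4 acc=0xECF107 -> emit EC F1 07, reset; bytes_emitted=6
After char 8 ('7'=59): chars_in_quartet=1 acc=0x3B bytes_emitted=6
After char 9 ('l'=37): chars_in_quartet=2 acc=0xEE5 bytes_emitted=6
After char 10 ('I'=8): chars_in_quartet=3 acc=0x3B948 bytes_emitted=6
Padding '=': partial quartet acc=0x3B948 -> emit EE 52; bytes_emitted=8

Answer: 6B BA BF EC F1 07 EE 52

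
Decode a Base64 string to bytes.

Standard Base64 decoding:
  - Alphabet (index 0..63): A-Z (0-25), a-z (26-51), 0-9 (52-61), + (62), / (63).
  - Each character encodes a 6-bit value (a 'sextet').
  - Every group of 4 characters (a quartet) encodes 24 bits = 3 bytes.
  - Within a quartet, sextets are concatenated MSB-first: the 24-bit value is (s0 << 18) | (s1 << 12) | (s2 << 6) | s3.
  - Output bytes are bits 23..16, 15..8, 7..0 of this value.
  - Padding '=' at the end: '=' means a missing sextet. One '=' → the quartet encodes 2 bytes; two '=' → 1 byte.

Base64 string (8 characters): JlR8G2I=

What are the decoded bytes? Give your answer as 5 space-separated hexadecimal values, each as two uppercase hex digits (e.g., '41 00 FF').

After char 0 ('J'=9): chars_in_quartet=1 acc=0x9 bytes_emitted=0
After char 1 ('l'=37): chars_in_quartet=2 acc=0x265 bytes_emitted=0
After char 2 ('R'=17): chars_in_quartet=3 acc=0x9951 bytes_emitted=0
After char 3 ('8'=60): chars_in_quartet=4 acc=0x26547C -> emit 26 54 7C, reset; bytes_emitted=3
After char 4 ('G'=6): chars_in_quartet=1 acc=0x6 bytes_emitted=3
After char 5 ('2'=54): chars_in_quartet=2 acc=0x1B6 bytes_emitted=3
After char 6 ('I'=8): chars_in_quartet=3 acc=0x6D88 bytes_emitted=3
Padding '=': partial quartet acc=0x6D88 -> emit 1B 62; bytes_emitted=5

Answer: 26 54 7C 1B 62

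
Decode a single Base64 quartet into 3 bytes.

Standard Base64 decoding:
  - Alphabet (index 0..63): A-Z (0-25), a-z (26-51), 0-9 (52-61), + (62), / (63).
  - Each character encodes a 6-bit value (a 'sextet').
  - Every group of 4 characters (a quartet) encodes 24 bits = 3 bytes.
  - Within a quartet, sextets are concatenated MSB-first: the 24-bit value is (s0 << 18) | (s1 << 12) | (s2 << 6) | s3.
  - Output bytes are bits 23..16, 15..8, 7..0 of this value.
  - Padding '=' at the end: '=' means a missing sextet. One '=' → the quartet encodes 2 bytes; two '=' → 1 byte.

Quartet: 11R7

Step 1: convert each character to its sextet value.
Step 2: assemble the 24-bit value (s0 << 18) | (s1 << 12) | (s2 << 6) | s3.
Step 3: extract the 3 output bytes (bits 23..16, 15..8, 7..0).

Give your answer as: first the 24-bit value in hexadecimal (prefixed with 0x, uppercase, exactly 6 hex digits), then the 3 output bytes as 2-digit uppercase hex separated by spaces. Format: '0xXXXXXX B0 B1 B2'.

Answer: 0xD7547B D7 54 7B

Derivation:
Sextets: 1=53, 1=53, R=17, 7=59
24-bit: (53<<18) | (53<<12) | (17<<6) | 59
      = 0xD40000 | 0x035000 | 0x000440 | 0x00003B
      = 0xD7547B
Bytes: (v>>16)&0xFF=D7, (v>>8)&0xFF=54, v&0xFF=7B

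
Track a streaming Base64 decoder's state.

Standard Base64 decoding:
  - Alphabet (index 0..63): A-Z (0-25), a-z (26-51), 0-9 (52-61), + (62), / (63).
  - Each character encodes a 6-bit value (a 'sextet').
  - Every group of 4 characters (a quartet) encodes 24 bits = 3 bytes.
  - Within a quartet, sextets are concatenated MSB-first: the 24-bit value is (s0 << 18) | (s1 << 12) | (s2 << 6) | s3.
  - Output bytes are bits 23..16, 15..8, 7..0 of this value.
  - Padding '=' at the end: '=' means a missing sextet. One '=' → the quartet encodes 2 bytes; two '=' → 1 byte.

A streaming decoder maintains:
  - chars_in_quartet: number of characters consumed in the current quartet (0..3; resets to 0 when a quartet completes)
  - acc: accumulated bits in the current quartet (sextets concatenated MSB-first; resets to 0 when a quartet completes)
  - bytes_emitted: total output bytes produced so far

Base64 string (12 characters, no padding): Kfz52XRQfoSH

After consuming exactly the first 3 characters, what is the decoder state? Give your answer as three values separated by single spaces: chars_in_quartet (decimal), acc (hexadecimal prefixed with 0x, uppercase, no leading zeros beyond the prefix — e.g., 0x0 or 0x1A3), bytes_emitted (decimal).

After char 0 ('K'=10): chars_in_quartet=1 acc=0xA bytes_emitted=0
After char 1 ('f'=31): chars_in_quartet=2 acc=0x29F bytes_emitted=0
After char 2 ('z'=51): chars_in_quartet=3 acc=0xA7F3 bytes_emitted=0

Answer: 3 0xA7F3 0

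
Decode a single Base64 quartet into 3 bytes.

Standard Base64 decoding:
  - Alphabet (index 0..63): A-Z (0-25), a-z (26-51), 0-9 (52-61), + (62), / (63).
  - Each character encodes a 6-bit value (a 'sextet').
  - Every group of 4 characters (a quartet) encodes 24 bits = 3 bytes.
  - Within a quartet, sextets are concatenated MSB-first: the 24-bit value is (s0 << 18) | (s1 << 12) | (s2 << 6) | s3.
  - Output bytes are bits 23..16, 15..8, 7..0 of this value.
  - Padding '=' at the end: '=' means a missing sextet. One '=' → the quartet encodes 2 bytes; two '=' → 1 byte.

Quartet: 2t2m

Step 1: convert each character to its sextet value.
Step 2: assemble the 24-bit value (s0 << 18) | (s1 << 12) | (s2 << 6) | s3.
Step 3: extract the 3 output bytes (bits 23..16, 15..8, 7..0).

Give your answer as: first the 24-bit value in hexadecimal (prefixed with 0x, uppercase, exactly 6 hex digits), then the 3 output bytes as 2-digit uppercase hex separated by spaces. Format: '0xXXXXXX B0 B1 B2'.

Answer: 0xDADDA6 DA DD A6

Derivation:
Sextets: 2=54, t=45, 2=54, m=38
24-bit: (54<<18) | (45<<12) | (54<<6) | 38
      = 0xD80000 | 0x02D000 | 0x000D80 | 0x000026
      = 0xDADDA6
Bytes: (v>>16)&0xFF=DA, (v>>8)&0xFF=DD, v&0xFF=A6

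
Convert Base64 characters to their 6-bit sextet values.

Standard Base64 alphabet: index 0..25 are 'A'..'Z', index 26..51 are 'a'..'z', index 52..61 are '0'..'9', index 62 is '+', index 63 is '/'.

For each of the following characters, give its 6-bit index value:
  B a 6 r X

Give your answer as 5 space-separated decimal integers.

'B': A..Z range, ord('B') − ord('A') = 1
'a': a..z range, 26 + ord('a') − ord('a') = 26
'6': 0..9 range, 52 + ord('6') − ord('0') = 58
'r': a..z range, 26 + ord('r') − ord('a') = 43
'X': A..Z range, ord('X') − ord('A') = 23

Answer: 1 26 58 43 23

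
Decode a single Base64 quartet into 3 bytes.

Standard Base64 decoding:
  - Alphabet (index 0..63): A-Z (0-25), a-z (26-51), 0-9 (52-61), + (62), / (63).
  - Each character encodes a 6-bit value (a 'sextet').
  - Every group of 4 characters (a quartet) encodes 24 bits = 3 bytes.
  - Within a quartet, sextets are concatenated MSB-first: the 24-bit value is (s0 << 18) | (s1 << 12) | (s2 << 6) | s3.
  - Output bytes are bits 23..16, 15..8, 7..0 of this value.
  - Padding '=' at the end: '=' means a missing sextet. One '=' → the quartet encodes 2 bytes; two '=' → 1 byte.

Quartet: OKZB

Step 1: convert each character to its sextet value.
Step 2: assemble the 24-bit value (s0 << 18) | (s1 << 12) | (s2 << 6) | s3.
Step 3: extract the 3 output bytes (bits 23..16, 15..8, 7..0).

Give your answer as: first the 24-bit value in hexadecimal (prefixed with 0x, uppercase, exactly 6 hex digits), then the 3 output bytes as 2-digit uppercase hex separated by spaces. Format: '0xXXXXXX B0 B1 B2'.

Answer: 0x38A641 38 A6 41

Derivation:
Sextets: O=14, K=10, Z=25, B=1
24-bit: (14<<18) | (10<<12) | (25<<6) | 1
      = 0x380000 | 0x00A000 | 0x000640 | 0x000001
      = 0x38A641
Bytes: (v>>16)&0xFF=38, (v>>8)&0xFF=A6, v&0xFF=41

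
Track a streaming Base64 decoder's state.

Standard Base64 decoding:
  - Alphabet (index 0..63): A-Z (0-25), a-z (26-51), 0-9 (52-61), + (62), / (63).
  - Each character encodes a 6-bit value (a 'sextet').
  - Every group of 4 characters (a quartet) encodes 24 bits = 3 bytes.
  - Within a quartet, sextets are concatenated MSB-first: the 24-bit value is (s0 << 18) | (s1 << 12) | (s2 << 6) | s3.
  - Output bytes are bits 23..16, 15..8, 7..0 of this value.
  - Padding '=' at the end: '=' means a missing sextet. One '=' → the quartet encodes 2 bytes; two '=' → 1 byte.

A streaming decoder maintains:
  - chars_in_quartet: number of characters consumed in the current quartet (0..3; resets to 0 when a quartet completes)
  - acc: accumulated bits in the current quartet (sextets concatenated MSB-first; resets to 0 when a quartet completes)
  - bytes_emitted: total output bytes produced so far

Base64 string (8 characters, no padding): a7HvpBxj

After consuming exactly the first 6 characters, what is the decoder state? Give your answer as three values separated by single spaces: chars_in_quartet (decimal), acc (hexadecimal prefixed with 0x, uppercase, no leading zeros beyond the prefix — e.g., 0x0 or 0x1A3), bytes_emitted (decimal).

After char 0 ('a'=26): chars_in_quartet=1 acc=0x1A bytes_emitted=0
After char 1 ('7'=59): chars_in_quartet=2 acc=0x6BB bytes_emitted=0
After char 2 ('H'=7): chars_in_quartet=3 acc=0x1AEC7 bytes_emitted=0
After char 3 ('v'=47): chars_in_quartet=4 acc=0x6BB1EF -> emit 6B B1 EF, reset; bytes_emitted=3
After char 4 ('p'=41): chars_in_quartet=1 acc=0x29 bytes_emitted=3
After char 5 ('B'=1): chars_in_quartet=2 acc=0xA41 bytes_emitted=3

Answer: 2 0xA41 3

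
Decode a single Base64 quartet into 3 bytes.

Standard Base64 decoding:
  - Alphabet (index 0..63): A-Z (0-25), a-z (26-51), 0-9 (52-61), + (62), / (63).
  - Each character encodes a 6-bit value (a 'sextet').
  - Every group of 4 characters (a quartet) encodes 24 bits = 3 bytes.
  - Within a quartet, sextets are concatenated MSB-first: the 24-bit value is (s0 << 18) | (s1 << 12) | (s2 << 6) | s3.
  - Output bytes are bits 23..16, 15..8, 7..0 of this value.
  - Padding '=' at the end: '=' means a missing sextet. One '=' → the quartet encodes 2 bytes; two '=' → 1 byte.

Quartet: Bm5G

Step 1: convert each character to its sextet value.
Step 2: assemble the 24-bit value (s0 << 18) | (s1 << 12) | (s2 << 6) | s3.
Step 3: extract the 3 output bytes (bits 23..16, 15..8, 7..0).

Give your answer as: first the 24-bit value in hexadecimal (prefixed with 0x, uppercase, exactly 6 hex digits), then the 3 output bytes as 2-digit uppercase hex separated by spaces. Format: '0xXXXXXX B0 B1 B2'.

Sextets: B=1, m=38, 5=57, G=6
24-bit: (1<<18) | (38<<12) | (57<<6) | 6
      = 0x040000 | 0x026000 | 0x000E40 | 0x000006
      = 0x066E46
Bytes: (v>>16)&0xFF=06, (v>>8)&0xFF=6E, v&0xFF=46

Answer: 0x066E46 06 6E 46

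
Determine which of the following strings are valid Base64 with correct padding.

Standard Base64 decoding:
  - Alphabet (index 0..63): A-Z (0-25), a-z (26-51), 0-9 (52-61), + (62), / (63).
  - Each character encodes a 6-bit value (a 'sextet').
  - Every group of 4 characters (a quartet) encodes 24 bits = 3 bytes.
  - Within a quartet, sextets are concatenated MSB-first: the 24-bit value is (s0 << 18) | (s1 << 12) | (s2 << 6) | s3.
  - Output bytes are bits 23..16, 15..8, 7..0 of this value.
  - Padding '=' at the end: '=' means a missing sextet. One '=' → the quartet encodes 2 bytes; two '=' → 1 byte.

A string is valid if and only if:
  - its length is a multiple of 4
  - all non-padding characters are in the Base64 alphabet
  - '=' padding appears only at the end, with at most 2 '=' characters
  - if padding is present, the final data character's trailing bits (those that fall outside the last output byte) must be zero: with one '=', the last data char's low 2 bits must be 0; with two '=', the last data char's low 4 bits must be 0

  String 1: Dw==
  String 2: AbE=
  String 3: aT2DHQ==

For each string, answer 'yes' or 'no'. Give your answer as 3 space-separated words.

String 1: 'Dw==' → valid
String 2: 'AbE=' → valid
String 3: 'aT2DHQ==' → valid

Answer: yes yes yes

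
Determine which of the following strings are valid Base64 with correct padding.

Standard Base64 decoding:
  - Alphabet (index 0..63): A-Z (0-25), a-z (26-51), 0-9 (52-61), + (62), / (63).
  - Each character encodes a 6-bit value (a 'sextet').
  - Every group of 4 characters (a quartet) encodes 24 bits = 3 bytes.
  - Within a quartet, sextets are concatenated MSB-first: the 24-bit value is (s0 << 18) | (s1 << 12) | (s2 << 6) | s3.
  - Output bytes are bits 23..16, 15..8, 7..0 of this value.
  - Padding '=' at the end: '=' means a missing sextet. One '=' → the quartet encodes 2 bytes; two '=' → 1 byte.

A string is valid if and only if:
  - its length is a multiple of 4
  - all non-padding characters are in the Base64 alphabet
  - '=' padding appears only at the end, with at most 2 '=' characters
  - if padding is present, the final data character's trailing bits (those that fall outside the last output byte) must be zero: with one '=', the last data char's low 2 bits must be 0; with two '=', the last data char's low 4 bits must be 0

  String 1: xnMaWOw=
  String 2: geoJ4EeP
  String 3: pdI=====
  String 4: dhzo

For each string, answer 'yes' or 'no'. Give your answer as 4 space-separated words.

String 1: 'xnMaWOw=' → valid
String 2: 'geoJ4EeP' → valid
String 3: 'pdI=====' → invalid (5 pad chars (max 2))
String 4: 'dhzo' → valid

Answer: yes yes no yes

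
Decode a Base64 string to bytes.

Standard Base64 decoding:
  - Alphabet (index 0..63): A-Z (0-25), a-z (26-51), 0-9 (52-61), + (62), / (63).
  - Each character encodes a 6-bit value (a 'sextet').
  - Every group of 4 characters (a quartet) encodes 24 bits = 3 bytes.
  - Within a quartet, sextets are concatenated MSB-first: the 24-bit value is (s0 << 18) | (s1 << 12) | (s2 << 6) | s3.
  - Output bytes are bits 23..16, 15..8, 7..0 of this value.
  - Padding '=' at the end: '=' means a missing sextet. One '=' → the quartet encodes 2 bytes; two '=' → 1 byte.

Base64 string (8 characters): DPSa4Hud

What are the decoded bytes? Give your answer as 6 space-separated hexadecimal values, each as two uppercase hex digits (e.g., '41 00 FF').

Answer: 0C F4 9A E0 7B 9D

Derivation:
After char 0 ('D'=3): chars_in_quartet=1 acc=0x3 bytes_emitted=0
After char 1 ('P'=15): chars_in_quartet=2 acc=0xCF bytes_emitted=0
After char 2 ('S'=18): chars_in_quartet=3 acc=0x33D2 bytes_emitted=0
After char 3 ('a'=26): chars_in_quartet=4 acc=0xCF49A -> emit 0C F4 9A, reset; bytes_emitted=3
After char 4 ('4'=56): chars_in_quartet=1 acc=0x38 bytes_emitted=3
After char 5 ('H'=7): chars_in_quartet=2 acc=0xE07 bytes_emitted=3
After char 6 ('u'=46): chars_in_quartet=3 acc=0x381EE bytes_emitted=3
After char 7 ('d'=29): chars_in_quartet=4 acc=0xE07B9D -> emit E0 7B 9D, reset; bytes_emitted=6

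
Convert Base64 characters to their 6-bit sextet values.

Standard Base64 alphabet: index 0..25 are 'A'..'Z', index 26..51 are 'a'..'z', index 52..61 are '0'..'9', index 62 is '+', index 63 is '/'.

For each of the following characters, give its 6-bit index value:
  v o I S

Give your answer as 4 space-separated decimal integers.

Answer: 47 40 8 18

Derivation:
'v': a..z range, 26 + ord('v') − ord('a') = 47
'o': a..z range, 26 + ord('o') − ord('a') = 40
'I': A..Z range, ord('I') − ord('A') = 8
'S': A..Z range, ord('S') − ord('A') = 18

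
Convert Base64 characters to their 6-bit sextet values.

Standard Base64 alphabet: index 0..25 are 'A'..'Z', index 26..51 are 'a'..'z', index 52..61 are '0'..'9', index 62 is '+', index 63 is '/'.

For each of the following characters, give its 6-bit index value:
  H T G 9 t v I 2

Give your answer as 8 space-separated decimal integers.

Answer: 7 19 6 61 45 47 8 54

Derivation:
'H': A..Z range, ord('H') − ord('A') = 7
'T': A..Z range, ord('T') − ord('A') = 19
'G': A..Z range, ord('G') − ord('A') = 6
'9': 0..9 range, 52 + ord('9') − ord('0') = 61
't': a..z range, 26 + ord('t') − ord('a') = 45
'v': a..z range, 26 + ord('v') − ord('a') = 47
'I': A..Z range, ord('I') − ord('A') = 8
'2': 0..9 range, 52 + ord('2') − ord('0') = 54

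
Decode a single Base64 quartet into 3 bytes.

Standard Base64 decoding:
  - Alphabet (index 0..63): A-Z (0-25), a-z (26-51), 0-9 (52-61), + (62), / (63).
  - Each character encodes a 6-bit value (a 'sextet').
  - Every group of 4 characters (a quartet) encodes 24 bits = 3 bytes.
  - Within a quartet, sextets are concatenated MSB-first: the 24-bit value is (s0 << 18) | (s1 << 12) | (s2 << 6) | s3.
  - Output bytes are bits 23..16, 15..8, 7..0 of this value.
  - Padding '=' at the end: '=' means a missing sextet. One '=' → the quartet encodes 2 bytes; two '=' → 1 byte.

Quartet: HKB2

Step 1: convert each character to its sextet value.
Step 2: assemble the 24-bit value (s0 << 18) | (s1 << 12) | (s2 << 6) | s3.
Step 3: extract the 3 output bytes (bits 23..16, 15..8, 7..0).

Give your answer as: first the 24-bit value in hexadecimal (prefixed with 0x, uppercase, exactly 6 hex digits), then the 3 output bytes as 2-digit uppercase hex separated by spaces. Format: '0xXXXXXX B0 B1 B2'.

Answer: 0x1CA076 1C A0 76

Derivation:
Sextets: H=7, K=10, B=1, 2=54
24-bit: (7<<18) | (10<<12) | (1<<6) | 54
      = 0x1C0000 | 0x00A000 | 0x000040 | 0x000036
      = 0x1CA076
Bytes: (v>>16)&0xFF=1C, (v>>8)&0xFF=A0, v&0xFF=76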